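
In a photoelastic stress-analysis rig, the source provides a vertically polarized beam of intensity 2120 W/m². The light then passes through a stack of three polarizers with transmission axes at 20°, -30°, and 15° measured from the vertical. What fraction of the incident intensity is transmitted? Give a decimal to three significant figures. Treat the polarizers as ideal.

I₁ = 2120 W/m² · cos²(20°) = 1872 W/m².
I₂ = I₁ · cos²(50°) = 1872 · 0.4132 = 773.5 W/m².
I₃ = I₂ · cos²(45°) = 773.5 · 0.5 = 386.7 W/m².
Transmitted fraction = 0.1824.

I/I₀ ≈ 0.182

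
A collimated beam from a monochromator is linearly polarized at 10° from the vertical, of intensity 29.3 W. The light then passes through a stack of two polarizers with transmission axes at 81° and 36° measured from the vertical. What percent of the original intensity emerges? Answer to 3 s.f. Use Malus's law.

By Malus's law, I₁ = 29.3 W · cos²(71°) = 3.106 W.
I₂ = I₁ · cos²(45°) = 3.106 · 0.5 = 1.553 W.
That is 5.3% of the incident intensity.

≈ 5.30%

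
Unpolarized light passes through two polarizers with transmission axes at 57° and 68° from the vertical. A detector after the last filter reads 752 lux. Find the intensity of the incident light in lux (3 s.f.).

I₀ ≈ 1560 lux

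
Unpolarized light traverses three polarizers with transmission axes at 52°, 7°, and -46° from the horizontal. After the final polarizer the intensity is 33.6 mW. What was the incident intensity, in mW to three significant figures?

I₀ ≈ 371 mW

Unpolarized light through the first polarizer → I₁ = ½ I₀, now polarized at 52°.
I₂ = I₁ cos²(7° − 52°) = 0.5 I₀ · cos²(45°) = 0.25 I₀.
I₃ = I₂ cos²(-46° − 7°) = 0.25 I₀ · cos²(53°) = 0.09055 I₀.
So 33.6 mW = 0.09055 I₀, giving I₀ = 33.6/0.09055 = 371.1 mW.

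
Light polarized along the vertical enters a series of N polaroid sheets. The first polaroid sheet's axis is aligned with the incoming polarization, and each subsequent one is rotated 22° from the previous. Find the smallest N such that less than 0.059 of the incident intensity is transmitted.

First polarizer is aligned with the polarization: full transmission.
Each further stage multiplies by cos²(22°) = 0.8597.
After N polarizers: T = 0.8597^(N−1). Require T < 0.059 ⇒ N−1 > ln(0.059)/ln(0.8597) = 18.72, so N−1 ≥ 19 and N = 20.
Check: N=20 gives T = 0.05653 < 0.059; N=19 gives T = 0.06576.

N = 20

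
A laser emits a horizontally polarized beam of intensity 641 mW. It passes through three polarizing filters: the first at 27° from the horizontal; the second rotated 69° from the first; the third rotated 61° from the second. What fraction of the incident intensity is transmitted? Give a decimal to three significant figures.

I/I₀ ≈ 0.0240

I₁ = 641 mW · cos²(27°) = 508.9 mW.
I₂ = I₁ · cos²(69°) = 508.9 · 0.1284 = 65.35 mW.
I₃ = I₂ · cos²(61°) = 65.35 · 0.235 = 15.36 mW.
Transmitted fraction = 0.02396.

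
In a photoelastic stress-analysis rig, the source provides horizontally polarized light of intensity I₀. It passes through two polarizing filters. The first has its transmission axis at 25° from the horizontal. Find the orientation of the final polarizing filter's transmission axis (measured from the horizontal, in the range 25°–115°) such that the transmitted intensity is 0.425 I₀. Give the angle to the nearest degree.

θ ≈ 69°

I₁ = I₀ cos²(25° − 0°) = I₀ cos²(25°) = 0.8214 I₀.
Need I₂/I₀ = 0.425, so cos²(θ − 25°) = 0.425 / 0.8214 = 0.5174.
θ − 25° = arccos(√0.5174) = 44.0°, giving θ ≈ 25 + 44.0 = 69.0°.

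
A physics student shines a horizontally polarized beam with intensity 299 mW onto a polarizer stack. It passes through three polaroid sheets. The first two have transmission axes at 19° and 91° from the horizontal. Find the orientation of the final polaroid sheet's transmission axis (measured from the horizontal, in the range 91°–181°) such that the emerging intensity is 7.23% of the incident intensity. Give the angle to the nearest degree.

θ ≈ 114°

I₁ = I₀ cos²(19° − 0°) = I₀ cos²(19°) = 0.894 I₀.
I₂ = I₁ cos²(91° − 19°) = 0.894 I₀ · cos²(72°) = 0.08537 I₀.
Need I₃/I₀ = 0.0723, so cos²(θ − 91°) = 0.0723 / 0.08537 = 0.8469.
θ − 91° = arccos(√0.8469) = 23.0°, giving θ ≈ 91 + 23.0 = 114.0°.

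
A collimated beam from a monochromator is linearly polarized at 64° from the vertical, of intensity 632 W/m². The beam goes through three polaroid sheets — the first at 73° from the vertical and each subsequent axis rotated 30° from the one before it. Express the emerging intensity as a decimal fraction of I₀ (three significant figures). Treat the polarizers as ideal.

I/I₀ ≈ 0.549

I₁ = 632 W/m² · cos²(9°) = 616.5 W/m².
I₂ = I₁ · cos²(30°) = 616.5 · 0.75 = 462.4 W/m².
I₃ = I₂ · cos²(30°) = 462.4 · 0.75 = 346.8 W/m².
Transmitted fraction = 0.5487.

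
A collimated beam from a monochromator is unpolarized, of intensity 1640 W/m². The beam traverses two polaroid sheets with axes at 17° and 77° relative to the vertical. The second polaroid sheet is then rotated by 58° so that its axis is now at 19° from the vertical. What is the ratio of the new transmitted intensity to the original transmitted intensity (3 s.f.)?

Before rotation:
Unpolarized light through the first polarizer → I₁ = ½ I₀, now polarized at 17°.
I₂ = I₁ cos²(77° − 17°) = 0.5 I₀ · cos²(60°) = 0.125 I₀.
After rotation:
Unpolarized light through the first polarizer → I₁ = ½ I₀, now polarized at 17°.
I₂ = I₁ cos²(19° − 17°) = 0.5 I₀ · cos²(2°) = 0.4994 I₀.
Ratio = 0.4994 / 0.125 = 3.995.

I_new/I_old ≈ 4.00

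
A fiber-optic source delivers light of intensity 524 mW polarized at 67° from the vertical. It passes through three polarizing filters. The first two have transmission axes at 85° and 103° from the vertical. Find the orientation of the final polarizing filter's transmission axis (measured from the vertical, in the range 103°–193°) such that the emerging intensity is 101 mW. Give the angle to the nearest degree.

I₁ = I₀ cos²(85° − 67°) = I₀ cos²(18°) = 0.9045 I₀.
I₂ = I₁ cos²(103° − 85°) = 0.9045 I₀ · cos²(18°) = 0.8181 I₀.
Target fraction: 101 / 524 mW = 0.1927 of I₀.
Need I₃/I₀ = 0.1927, so cos²(θ − 103°) = 0.1927 / 0.8181 = 0.2356.
θ − 103° = arccos(√0.2356) = 61.0°, giving θ ≈ 103 + 61.0 = 164.0°.

θ ≈ 164°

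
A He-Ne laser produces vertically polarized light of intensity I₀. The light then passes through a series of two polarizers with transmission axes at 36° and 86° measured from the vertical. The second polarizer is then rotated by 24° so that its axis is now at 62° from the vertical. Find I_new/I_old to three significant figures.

Before rotation:
I₁ = I₀ cos²(36° − 0°) = I₀ cos²(36°) = 0.6545 I₀.
I₂ = I₁ cos²(86° − 36°) = 0.6545 I₀ · cos²(50°) = 0.2704 I₀.
After rotation:
I₁ = I₀ cos²(36° − 0°) = I₀ cos²(36°) = 0.6545 I₀.
I₂ = I₁ cos²(62° − 36°) = 0.6545 I₀ · cos²(26°) = 0.5287 I₀.
Ratio = 0.5287 / 0.2704 = 1.955.

I_new/I_old ≈ 1.96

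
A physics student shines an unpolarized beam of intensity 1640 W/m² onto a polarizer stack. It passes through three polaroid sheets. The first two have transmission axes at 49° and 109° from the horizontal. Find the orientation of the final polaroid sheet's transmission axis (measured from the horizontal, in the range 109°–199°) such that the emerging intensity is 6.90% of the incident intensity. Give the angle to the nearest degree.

Unpolarized light through the first polarizer → I₁ = ½ I₀, now polarized at 49°.
I₂ = I₁ cos²(109° − 49°) = 0.5 I₀ · cos²(60°) = 0.125 I₀.
Need I₃/I₀ = 0.069, so cos²(θ − 109°) = 0.069 / 0.125 = 0.552.
θ − 109° = arccos(√0.552) = 42.0°, giving θ ≈ 109 + 42.0 = 151.0°.

θ ≈ 151°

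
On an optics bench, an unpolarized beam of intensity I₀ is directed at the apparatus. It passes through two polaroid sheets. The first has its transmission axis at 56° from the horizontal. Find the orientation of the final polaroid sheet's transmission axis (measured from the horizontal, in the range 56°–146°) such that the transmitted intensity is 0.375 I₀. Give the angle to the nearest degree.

Unpolarized light through the first polarizer → I₁ = ½ I₀, now polarized at 56°.
Need I₂/I₀ = 0.375, so cos²(θ − 56°) = 0.375 / 0.5 = 0.75.
θ − 56° = arccos(√0.75) = 30.0°, giving θ ≈ 56 + 30.0 = 86.0°.

θ ≈ 86°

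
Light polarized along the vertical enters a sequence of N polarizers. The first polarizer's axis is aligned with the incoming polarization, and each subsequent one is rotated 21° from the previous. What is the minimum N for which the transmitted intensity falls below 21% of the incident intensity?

First polarizer is aligned with the polarization: full transmission.
Each further stage multiplies by cos²(21°) = 0.8716.
After N polarizers: T = 0.8716^(N−1). Require T < 0.21 ⇒ N−1 > ln(0.21)/ln(0.8716) = 11.35, so N−1 ≥ 12 and N = 13.
Check: N=13 gives T = 0.1922 < 0.21; N=12 gives T = 0.2205.

N = 13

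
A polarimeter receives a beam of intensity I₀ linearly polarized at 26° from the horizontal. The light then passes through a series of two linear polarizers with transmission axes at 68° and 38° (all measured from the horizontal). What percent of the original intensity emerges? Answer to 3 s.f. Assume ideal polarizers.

≈ 41.4%

I₁ = I₀ cos²(68° − 26°) = I₀ cos²(42°) = 0.5523 I₀.
I₂ = I₁ cos²(38° − 68°) = 0.5523 I₀ · cos²(30°) = 0.4142 I₀.
That is 41.42% of the incident intensity.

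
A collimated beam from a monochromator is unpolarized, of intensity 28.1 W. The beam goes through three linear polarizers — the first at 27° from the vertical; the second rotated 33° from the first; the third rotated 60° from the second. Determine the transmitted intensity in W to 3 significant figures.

Unpolarized light through the first polarizer → I₁ = 28.1 W/2 = 14.05 W, polarized at 27°.
I₂ = I₁ · cos²(33°) = 14.05 · 0.7034 = 9.882 W.
I₃ = I₂ · cos²(60°) = 9.882 · 0.25 = 2.471 W.

I ≈ 2.47 W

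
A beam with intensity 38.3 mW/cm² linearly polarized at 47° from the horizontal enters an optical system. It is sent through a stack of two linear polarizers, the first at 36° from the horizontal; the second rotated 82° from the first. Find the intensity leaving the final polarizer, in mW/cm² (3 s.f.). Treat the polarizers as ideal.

I ≈ 0.715 mW/cm²

I₁ = 38.3 mW/cm² · cos²(11°) = 36.91 mW/cm².
I₂ = I₁ · cos²(82°) = 36.91 · 0.01937 = 0.7148 mW/cm².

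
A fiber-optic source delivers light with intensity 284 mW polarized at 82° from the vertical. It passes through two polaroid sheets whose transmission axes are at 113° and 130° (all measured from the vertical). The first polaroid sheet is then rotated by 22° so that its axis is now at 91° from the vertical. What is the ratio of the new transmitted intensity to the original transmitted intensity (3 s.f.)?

Before rotation:
I₁ = I₀ cos²(113° − 82°) = I₀ cos²(31°) = 0.7347 I₀.
I₂ = I₁ cos²(130° − 113°) = 0.7347 I₀ · cos²(17°) = 0.6719 I₀.
After rotation:
I₁ = I₀ cos²(91° − 82°) = I₀ cos²(9°) = 0.9755 I₀.
I₂ = I₁ cos²(130° − 91°) = 0.9755 I₀ · cos²(39°) = 0.5892 I₀.
Ratio = 0.5892 / 0.6719 = 0.8768.

I_new/I_old ≈ 0.877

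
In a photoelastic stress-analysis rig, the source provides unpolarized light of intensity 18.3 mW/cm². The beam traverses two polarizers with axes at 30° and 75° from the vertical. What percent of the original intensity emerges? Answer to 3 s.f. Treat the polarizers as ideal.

Unpolarized light through the first polarizer → I₁ = 18.3 mW/cm²/2 = 9.15 mW/cm², polarized at 30°.
I₂ = I₁ · cos²(45°) = 9.15 · 0.5 = 4.575 mW/cm².
That is 25% of the incident intensity.

≈ 25.0%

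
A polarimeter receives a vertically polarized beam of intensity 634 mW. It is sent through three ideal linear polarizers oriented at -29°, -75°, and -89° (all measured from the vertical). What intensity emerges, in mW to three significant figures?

By Malus's law, I₁ = 634 mW · cos²(29°) = 485 mW.
I₂ = I₁ · cos²(46°) = 485 · 0.4826 = 234 mW.
I₃ = I₂ · cos²(14°) = 234 · 0.9415 = 220.3 mW.

I ≈ 220 mW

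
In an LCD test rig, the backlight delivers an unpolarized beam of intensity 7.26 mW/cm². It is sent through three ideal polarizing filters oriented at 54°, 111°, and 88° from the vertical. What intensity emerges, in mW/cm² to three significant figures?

Unpolarized light through the first polarizer → I₁ = 7.26 mW/cm²/2 = 3.63 mW/cm², polarized at 54°.
I₂ = I₁ · cos²(57°) = 3.63 · 0.2966 = 1.077 mW/cm².
I₃ = I₂ · cos²(23°) = 1.077 · 0.8473 = 0.9124 mW/cm².

I ≈ 0.912 mW/cm²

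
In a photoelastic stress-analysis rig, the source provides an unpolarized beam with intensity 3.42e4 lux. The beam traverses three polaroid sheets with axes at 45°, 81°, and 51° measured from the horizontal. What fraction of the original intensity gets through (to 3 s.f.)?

I/I₀ ≈ 0.245

Unpolarized light through the first polarizer → I₁ = 3.42e4 lux/2 = 1.71e+04 lux, polarized at 45°.
I₂ = I₁ · cos²(36°) = 1.71e+04 · 0.6545 = 1.119e+04 lux.
I₃ = I₂ · cos²(30°) = 1.119e+04 · 0.75 = 8394 lux.
Transmitted fraction = 0.2454.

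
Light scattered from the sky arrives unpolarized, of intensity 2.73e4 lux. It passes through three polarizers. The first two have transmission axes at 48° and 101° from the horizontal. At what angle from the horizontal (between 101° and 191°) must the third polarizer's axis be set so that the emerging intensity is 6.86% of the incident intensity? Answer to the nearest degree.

θ ≈ 153°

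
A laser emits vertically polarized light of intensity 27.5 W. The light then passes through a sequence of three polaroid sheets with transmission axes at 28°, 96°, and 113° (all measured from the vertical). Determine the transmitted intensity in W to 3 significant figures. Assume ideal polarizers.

I₁ = 27.5 W · cos²(28°) = 21.44 W.
I₂ = I₁ · cos²(68°) = 21.44 · 0.1403 = 3.009 W.
I₃ = I₂ · cos²(17°) = 3.009 · 0.9145 = 2.751 W.

I ≈ 2.75 W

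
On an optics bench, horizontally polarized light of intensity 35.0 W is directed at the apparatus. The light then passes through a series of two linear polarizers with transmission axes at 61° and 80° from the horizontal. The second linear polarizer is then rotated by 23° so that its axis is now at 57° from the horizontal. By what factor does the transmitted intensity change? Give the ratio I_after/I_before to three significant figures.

Before rotation:
I₁ = I₀ cos²(61° − 0°) = I₀ cos²(61°) = 0.235 I₀.
I₂ = I₁ cos²(80° − 61°) = 0.235 I₀ · cos²(19°) = 0.2101 I₀.
After rotation:
I₁ = I₀ cos²(61° − 0°) = I₀ cos²(61°) = 0.235 I₀.
I₂ = I₁ cos²(57° − 61°) = 0.235 I₀ · cos²(4°) = 0.2339 I₀.
Ratio = 0.2339 / 0.2101 = 1.113.

I_new/I_old ≈ 1.11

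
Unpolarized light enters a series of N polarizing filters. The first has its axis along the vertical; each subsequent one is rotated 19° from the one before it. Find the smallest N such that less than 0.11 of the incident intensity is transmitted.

First polarizer halves the unpolarized light: factor 1/2.
Each further stage multiplies by cos²(19°) = 0.894.
After N polarizers: T = 0.5·0.894^(N−1). Require T < 0.11 ⇒ N−1 > ln(0.11/0.5)/ln(0.894) = 13.51, so N−1 ≥ 14 and N = 15.
Check: N=15 gives T = 0.1042 < 0.11; N=14 gives T = 0.1165.

N = 15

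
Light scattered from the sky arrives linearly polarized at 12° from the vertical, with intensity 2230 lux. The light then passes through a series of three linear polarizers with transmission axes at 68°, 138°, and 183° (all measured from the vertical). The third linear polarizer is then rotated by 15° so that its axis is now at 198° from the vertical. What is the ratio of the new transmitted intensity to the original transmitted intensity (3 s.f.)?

Before rotation:
I₁ = I₀ cos²(68° − 12°) = I₀ cos²(56°) = 0.3127 I₀.
I₂ = I₁ cos²(138° − 68°) = 0.3127 I₀ · cos²(70°) = 0.03658 I₀.
I₃ = I₂ cos²(183° − 138°) = 0.03658 I₀ · cos²(45°) = 0.01829 I₀.
After rotation:
I₁ = I₀ cos²(68° − 12°) = I₀ cos²(56°) = 0.3127 I₀.
I₂ = I₁ cos²(138° − 68°) = 0.3127 I₀ · cos²(70°) = 0.03658 I₀.
I₃ = I₂ cos²(198° − 138°) = 0.03658 I₀ · cos²(60°) = 0.009145 I₀.
Ratio = 0.009145 / 0.01829 = 0.5.

I_new/I_old ≈ 0.500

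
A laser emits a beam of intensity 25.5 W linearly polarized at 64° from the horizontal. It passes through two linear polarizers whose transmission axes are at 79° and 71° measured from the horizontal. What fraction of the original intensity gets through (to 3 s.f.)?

I₁ = 25.5 W · cos²(15°) = 23.79 W.
I₂ = I₁ · cos²(8°) = 23.79 · 0.9806 = 23.33 W.
Transmitted fraction = 0.9149.

I/I₀ ≈ 0.915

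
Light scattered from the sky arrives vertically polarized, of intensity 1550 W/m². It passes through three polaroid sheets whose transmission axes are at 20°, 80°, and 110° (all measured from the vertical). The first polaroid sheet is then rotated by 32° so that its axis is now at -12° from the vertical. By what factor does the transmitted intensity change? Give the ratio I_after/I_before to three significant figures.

I_new/I_old ≈ 0.00528

Before rotation:
I₁ = I₀ cos²(20° − 0°) = I₀ cos²(20°) = 0.883 I₀.
I₂ = I₁ cos²(80° − 20°) = 0.883 I₀ · cos²(60°) = 0.2208 I₀.
I₃ = I₂ cos²(110° − 80°) = 0.2208 I₀ · cos²(30°) = 0.1656 I₀.
After rotation:
I₁ = I₀ cos²(-12° − 0°) = I₀ cos²(12°) = 0.9568 I₀.
Angle between axes 1 and 2: 88°. I₂ = 0.9568 I₀ · cos²(88°) = 0.001165 I₀.
I₃ = I₂ cos²(110° − 80°) = 0.001165 I₀ · cos²(30°) = 0.000874 I₀.
Ratio = 0.000874 / 0.1656 = 0.005279.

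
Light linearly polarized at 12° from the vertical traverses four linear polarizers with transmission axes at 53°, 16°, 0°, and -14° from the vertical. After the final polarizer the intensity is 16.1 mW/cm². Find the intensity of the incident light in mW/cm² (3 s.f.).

I₁ = I₀ cos²(53° − 12°) = I₀ cos²(41°) = 0.5696 I₀.
I₂ = I₁ cos²(16° − 53°) = 0.5696 I₀ · cos²(37°) = 0.3633 I₀.
I₃ = I₂ cos²(0° − 16°) = 0.3633 I₀ · cos²(16°) = 0.3357 I₀.
I₄ = I₃ cos²(-14° − 0°) = 0.3357 I₀ · cos²(14°) = 0.316 I₀.
So 16.1 mW/cm² = 0.316 I₀, giving I₀ = 16.1/0.316 = 50.94 mW/cm².

I₀ ≈ 50.9 mW/cm²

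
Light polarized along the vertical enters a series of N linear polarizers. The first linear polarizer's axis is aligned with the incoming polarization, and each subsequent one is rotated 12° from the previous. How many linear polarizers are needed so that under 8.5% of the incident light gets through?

N = 57

First polarizer is aligned with the polarization: full transmission.
Each further stage multiplies by cos²(12°) = 0.9568.
After N polarizers: T = 0.9568^(N−1). Require T < 0.085 ⇒ N−1 > ln(0.085)/ln(0.9568) = 55.78, so N−1 ≥ 56 and N = 57.
Check: N=57 gives T = 0.0842 < 0.085; N=56 gives T = 0.088.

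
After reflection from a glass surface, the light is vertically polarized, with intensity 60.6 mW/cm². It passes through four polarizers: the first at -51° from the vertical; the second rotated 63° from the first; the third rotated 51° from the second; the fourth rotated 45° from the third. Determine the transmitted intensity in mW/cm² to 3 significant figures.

I ≈ 0.980 mW/cm²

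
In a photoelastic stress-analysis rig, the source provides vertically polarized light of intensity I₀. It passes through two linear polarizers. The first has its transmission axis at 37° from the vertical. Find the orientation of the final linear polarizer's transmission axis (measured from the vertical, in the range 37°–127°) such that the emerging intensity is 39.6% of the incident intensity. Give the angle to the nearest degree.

By Malus's law, I₁ = I₀ cos²(37° − 0°) = I₀ cos²(37°) = 0.6378 I₀.
Need I₂/I₀ = 0.396, so cos²(θ − 37°) = 0.396 / 0.6378 = 0.6209.
θ − 37° = arccos(√0.6209) = 38.0°, giving θ ≈ 37 + 38.0 = 75.0°.

θ ≈ 75°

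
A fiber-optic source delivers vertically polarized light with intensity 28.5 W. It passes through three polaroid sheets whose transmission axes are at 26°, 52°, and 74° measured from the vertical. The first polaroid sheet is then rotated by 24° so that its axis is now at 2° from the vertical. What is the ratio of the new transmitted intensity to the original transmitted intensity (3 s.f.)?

Before rotation:
I₁ = I₀ cos²(26° − 0°) = I₀ cos²(26°) = 0.8078 I₀.
I₂ = I₁ cos²(52° − 26°) = 0.8078 I₀ · cos²(26°) = 0.6526 I₀.
I₃ = I₂ cos²(74° − 52°) = 0.6526 I₀ · cos²(22°) = 0.561 I₀.
After rotation:
I₁ = I₀ cos²(2° − 0°) = I₀ cos²(2°) = 0.9988 I₀.
I₂ = I₁ cos²(52° − 2°) = 0.9988 I₀ · cos²(50°) = 0.4127 I₀.
I₃ = I₂ cos²(74° − 52°) = 0.4127 I₀ · cos²(22°) = 0.3548 I₀.
Ratio = 0.3548 / 0.561 = 0.6324.

I_new/I_old ≈ 0.632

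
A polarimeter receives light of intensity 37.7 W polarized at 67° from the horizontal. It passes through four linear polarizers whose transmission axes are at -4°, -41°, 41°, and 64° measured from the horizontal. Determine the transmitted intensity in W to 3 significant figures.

I₁ = 37.7 W · cos²(71°) = 3.996 W.
I₂ = I₁ · cos²(37°) = 3.996 · 0.6378 = 2.549 W.
I₃ = I₂ · cos²(82°) = 2.549 · 0.01937 = 0.04937 W.
I₄ = I₃ · cos²(23°) = 0.04937 · 0.8473 = 0.04183 W.

I ≈ 0.0418 W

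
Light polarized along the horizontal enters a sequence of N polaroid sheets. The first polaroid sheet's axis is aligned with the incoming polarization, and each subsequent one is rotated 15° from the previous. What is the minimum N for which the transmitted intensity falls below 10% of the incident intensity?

N = 35

First polarizer is aligned with the polarization: full transmission.
Each further stage multiplies by cos²(15°) = 0.933.
After N polarizers: T = 0.933^(N−1). Require T < 0.10 ⇒ N−1 > ln(0.10)/ln(0.933) = 33.21, so N−1 ≥ 34 and N = 35.
Check: N=35 gives T = 0.09466 < 0.10; N=34 gives T = 0.1015.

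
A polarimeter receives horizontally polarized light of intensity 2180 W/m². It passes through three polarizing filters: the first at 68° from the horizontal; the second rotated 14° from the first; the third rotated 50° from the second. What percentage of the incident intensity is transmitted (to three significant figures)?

I₁ = 2180 W/m² · cos²(68°) = 305.9 W/m².
I₂ = I₁ · cos²(14°) = 305.9 · 0.9415 = 288 W/m².
I₃ = I₂ · cos²(50°) = 288 · 0.4132 = 119 W/m².
That is 5.459% of the incident intensity.

≈ 5.46%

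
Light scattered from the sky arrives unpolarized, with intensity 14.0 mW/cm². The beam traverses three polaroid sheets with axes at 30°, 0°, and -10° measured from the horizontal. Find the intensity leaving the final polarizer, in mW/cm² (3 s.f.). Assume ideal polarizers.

I ≈ 5.09 mW/cm²

Unpolarized light through the first polarizer → I₁ = 14.0 mW/cm²/2 = 7 mW/cm², polarized at 30°.
I₂ = I₁ · cos²(30°) = 7 · 0.75 = 5.25 mW/cm².
I₃ = I₂ · cos²(10°) = 5.25 · 0.9698 = 5.092 mW/cm².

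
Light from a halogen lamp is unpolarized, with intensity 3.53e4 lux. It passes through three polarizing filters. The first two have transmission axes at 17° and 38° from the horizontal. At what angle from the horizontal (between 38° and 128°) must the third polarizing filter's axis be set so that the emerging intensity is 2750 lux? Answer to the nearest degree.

θ ≈ 103°

Unpolarized light through the first polarizer → I₁ = ½ I₀, now polarized at 17°.
I₂ = I₁ cos²(38° − 17°) = 0.5 I₀ · cos²(21°) = 0.4358 I₀.
Target fraction: 2750 / 3.53e4 lux = 0.0779 of I₀.
Need I₃/I₀ = 0.0779, so cos²(θ − 38°) = 0.0779 / 0.4358 = 0.1788.
θ − 38° = arccos(√0.1788) = 65.0°, giving θ ≈ 38 + 65.0 = 103.0°.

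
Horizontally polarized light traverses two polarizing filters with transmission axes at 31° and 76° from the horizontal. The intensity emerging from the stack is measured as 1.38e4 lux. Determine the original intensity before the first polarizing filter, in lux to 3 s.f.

I₁ = I₀ cos²(31° − 0°) = I₀ cos²(31°) = 0.7347 I₀.
I₂ = I₁ cos²(76° − 31°) = 0.7347 I₀ · cos²(45°) = 0.3674 I₀.
So 1.38e4 lux = 0.3674 I₀, giving I₀ = 1.38e4/0.3674 = 3.756e+04 lux.

I₀ ≈ 3.76e4 lux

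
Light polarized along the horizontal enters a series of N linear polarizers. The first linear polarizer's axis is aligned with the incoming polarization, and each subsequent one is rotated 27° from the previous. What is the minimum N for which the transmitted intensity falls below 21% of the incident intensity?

N = 8

First polarizer is aligned with the polarization: full transmission.
Each further stage multiplies by cos²(27°) = 0.7939.
After N polarizers: T = 0.7939^(N−1). Require T < 0.21 ⇒ N−1 > ln(0.21)/ln(0.7939) = 6.76, so N−1 ≥ 7 and N = 8.
Check: N=8 gives T = 0.1988 < 0.21; N=7 gives T = 0.2504.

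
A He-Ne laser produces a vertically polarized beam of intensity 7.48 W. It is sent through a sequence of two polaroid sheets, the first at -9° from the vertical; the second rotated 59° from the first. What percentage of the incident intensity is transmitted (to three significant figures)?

I₁ = 7.48 W · cos²(9°) = 7.297 W.
I₂ = I₁ · cos²(59°) = 7.297 · 0.2653 = 1.936 W.
That is 25.88% of the incident intensity.

≈ 25.9%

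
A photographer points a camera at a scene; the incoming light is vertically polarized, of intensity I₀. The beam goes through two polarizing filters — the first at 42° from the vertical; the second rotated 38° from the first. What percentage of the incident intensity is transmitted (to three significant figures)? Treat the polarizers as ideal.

≈ 34.3%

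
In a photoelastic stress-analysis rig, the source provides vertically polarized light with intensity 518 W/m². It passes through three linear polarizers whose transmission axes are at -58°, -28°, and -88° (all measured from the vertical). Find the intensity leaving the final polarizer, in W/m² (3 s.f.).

I ≈ 27.3 W/m²

I₁ = 518 W/m² · cos²(58°) = 145.5 W/m².
I₂ = I₁ · cos²(30°) = 145.5 · 0.75 = 109.1 W/m².
I₃ = I₂ · cos²(60°) = 109.1 · 0.25 = 27.27 W/m².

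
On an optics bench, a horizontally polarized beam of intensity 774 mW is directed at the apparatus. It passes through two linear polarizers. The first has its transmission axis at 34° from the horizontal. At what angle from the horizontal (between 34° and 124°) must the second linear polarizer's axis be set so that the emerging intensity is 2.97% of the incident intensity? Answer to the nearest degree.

θ ≈ 112°

By Malus's law, I₁ = I₀ cos²(34° − 0°) = I₀ cos²(34°) = 0.6873 I₀.
Need I₂/I₀ = 0.0297, so cos²(θ − 34°) = 0.0297 / 0.6873 = 0.04321.
θ − 34° = arccos(√0.04321) = 78.0°, giving θ ≈ 34 + 78.0 = 112.0°.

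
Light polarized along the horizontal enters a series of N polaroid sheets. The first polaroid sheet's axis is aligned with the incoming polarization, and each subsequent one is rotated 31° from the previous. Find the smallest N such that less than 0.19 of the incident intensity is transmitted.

First polarizer is aligned with the polarization: full transmission.
Each further stage multiplies by cos²(31°) = 0.7347.
After N polarizers: T = 0.7347^(N−1). Require T < 0.19 ⇒ N−1 > ln(0.19)/ln(0.7347) = 5.39, so N−1 ≥ 6 and N = 7.
Check: N=7 gives T = 0.1573 < 0.19; N=6 gives T = 0.2141.

N = 7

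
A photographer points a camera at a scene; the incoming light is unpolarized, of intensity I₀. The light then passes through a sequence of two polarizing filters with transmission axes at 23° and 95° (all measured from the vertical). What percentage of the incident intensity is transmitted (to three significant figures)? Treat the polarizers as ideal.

≈ 4.77%

Unpolarized light through the first polarizer → I₁ = ½ I₀, now polarized at 23°.
I₂ = I₁ cos²(95° − 23°) = 0.5 I₀ · cos²(72°) = 0.04775 I₀.
That is 4.775% of the incident intensity.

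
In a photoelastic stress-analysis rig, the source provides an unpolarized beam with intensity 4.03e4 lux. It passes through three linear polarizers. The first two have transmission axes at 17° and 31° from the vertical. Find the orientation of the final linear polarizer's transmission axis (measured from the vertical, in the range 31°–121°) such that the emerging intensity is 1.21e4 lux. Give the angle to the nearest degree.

Unpolarized light through the first polarizer → I₁ = ½ I₀, now polarized at 17°.
I₂ = I₁ cos²(31° − 17°) = 0.5 I₀ · cos²(14°) = 0.4707 I₀.
Target fraction: 1.21e4 / 4.03e4 lux = 0.3002 of I₀.
Need I₃/I₀ = 0.3002, so cos²(θ − 31°) = 0.3002 / 0.4707 = 0.6378.
θ − 31° = arccos(√0.6378) = 37.0°, giving θ ≈ 31 + 37.0 = 68.0°.

θ ≈ 68°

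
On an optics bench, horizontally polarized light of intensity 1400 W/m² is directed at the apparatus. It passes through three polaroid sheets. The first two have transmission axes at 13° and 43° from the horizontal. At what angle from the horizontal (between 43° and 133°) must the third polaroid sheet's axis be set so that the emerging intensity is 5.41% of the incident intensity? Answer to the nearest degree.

θ ≈ 117°

I₁ = I₀ cos²(13° − 0°) = I₀ cos²(13°) = 0.9494 I₀.
I₂ = I₁ cos²(43° − 13°) = 0.9494 I₀ · cos²(30°) = 0.712 I₀.
Need I₃/I₀ = 0.0541, so cos²(θ − 43°) = 0.0541 / 0.712 = 0.07598.
θ − 43° = arccos(√0.07598) = 74.0°, giving θ ≈ 43 + 74.0 = 117.0°.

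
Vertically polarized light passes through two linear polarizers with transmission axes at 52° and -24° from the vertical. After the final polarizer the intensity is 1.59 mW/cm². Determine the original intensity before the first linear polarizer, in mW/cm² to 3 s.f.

By Malus's law, I₁ = I₀ cos²(52° − 0°) = I₀ cos²(52°) = 0.379 I₀.
I₂ = I₁ cos²(-24° − 52°) = 0.379 I₀ · cos²(76°) = 0.02218 I₀.
So 1.59 mW/cm² = 0.02218 I₀, giving I₀ = 1.59/0.02218 = 71.67 mW/cm².

I₀ ≈ 71.7 mW/cm²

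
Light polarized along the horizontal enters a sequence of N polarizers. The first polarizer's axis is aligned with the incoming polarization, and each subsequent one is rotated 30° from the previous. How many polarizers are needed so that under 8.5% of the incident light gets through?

N = 10

First polarizer is aligned with the polarization: full transmission.
Each further stage multiplies by cos²(30°) = 0.75.
After N polarizers: T = 0.75^(N−1). Require T < 0.085 ⇒ N−1 > ln(0.085)/ln(0.75) = 8.57, so N−1 ≥ 9 and N = 10.
Check: N=10 gives T = 0.07508 < 0.085; N=9 gives T = 0.1001.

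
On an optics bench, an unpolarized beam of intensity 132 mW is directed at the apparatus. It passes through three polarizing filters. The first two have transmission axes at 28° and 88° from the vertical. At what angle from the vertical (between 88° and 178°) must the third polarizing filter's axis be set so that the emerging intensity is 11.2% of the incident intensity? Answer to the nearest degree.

Unpolarized light through the first polarizer → I₁ = ½ I₀, now polarized at 28°.
I₂ = I₁ cos²(88° − 28°) = 0.5 I₀ · cos²(60°) = 0.125 I₀.
Need I₃/I₀ = 0.112, so cos²(θ − 88°) = 0.112 / 0.125 = 0.896.
θ − 88° = arccos(√0.896) = 18.8°, giving θ ≈ 88 + 18.8 = 106.8°.

θ ≈ 107°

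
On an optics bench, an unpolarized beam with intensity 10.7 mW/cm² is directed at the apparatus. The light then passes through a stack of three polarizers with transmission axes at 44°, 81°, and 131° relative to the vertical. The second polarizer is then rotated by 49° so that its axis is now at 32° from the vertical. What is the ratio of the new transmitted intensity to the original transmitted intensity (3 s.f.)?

I_new/I_old ≈ 0.0888

Before rotation:
Unpolarized light through the first polarizer → I₁ = ½ I₀, now polarized at 44°.
I₂ = I₁ cos²(81° − 44°) = 0.5 I₀ · cos²(37°) = 0.3189 I₀.
I₃ = I₂ cos²(131° − 81°) = 0.3189 I₀ · cos²(50°) = 0.1318 I₀.
After rotation:
Unpolarized light through the first polarizer → I₁ = ½ I₀, now polarized at 44°.
I₂ = I₁ cos²(32° − 44°) = 0.5 I₀ · cos²(12°) = 0.4784 I₀.
Angle between axes 2 and 3: 81°. I₃ = 0.4784 I₀ · cos²(81°) = 0.01171 I₀.
Ratio = 0.01171 / 0.1318 = 0.08885.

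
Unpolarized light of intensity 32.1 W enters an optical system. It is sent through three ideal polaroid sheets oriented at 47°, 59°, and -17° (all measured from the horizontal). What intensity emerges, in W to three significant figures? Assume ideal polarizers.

I ≈ 0.899 W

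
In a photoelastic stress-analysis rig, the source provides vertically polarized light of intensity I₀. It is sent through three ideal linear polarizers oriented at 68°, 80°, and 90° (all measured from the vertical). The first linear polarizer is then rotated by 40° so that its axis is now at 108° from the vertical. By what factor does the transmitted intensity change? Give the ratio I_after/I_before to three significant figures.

Before rotation:
By Malus's law, I₁ = I₀ cos²(68° − 0°) = I₀ cos²(68°) = 0.1403 I₀.
I₂ = I₁ cos²(80° − 68°) = 0.1403 I₀ · cos²(12°) = 0.1343 I₀.
I₃ = I₂ cos²(90° − 80°) = 0.1343 I₀ · cos²(10°) = 0.1302 I₀.
After rotation:
I₁ = I₀ cos²(108° − 0°) = I₀ cos²(72°) = 0.09549 I₀.
I₂ = I₁ cos²(80° − 108°) = 0.09549 I₀ · cos²(28°) = 0.07444 I₀.
I₃ = I₂ cos²(90° − 80°) = 0.07444 I₀ · cos²(10°) = 0.0722 I₀.
Ratio = 0.0722 / 0.1302 = 0.5545.

I_new/I_old ≈ 0.554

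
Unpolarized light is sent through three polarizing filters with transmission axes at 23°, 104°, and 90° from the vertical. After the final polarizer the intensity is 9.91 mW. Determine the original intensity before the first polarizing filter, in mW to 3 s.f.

I₀ ≈ 860 mW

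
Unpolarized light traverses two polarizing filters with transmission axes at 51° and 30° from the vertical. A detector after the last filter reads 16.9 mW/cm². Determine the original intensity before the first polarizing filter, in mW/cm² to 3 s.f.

Unpolarized light through the first polarizer → I₁ = ½ I₀, now polarized at 51°.
I₂ = I₁ cos²(30° − 51°) = 0.5 I₀ · cos²(21°) = 0.4358 I₀.
So 16.9 mW/cm² = 0.4358 I₀, giving I₀ = 16.9/0.4358 = 38.78 mW/cm².

I₀ ≈ 38.8 mW/cm²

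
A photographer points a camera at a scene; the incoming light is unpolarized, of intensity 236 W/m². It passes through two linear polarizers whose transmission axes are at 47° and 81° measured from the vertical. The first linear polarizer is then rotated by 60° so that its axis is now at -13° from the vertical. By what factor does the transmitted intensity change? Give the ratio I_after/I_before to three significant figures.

I_new/I_old ≈ 0.00708

Before rotation:
Unpolarized light through the first polarizer → I₁ = ½ I₀, now polarized at 47°.
I₂ = I₁ cos²(81° − 47°) = 0.5 I₀ · cos²(34°) = 0.3437 I₀.
After rotation:
Unpolarized light through the first polarizer → I₁ = ½ I₀, now polarized at -13°.
Angle between axes 1 and 2: 86°. I₂ = 0.5 I₀ · cos²(86°) = 0.002433 I₀.
Ratio = 0.002433 / 0.3437 = 0.00708.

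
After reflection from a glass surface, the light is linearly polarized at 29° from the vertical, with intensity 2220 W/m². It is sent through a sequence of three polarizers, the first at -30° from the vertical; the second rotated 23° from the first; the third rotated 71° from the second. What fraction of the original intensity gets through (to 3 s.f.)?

I/I₀ ≈ 0.0238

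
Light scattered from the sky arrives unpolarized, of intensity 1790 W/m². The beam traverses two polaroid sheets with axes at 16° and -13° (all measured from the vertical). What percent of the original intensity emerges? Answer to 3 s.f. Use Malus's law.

≈ 38.2%

Unpolarized light through the first polarizer → I₁ = 1790 W/m²/2 = 895 W/m², polarized at 16°.
I₂ = I₁ · cos²(29°) = 895 · 0.765 = 684.6 W/m².
That is 38.25% of the incident intensity.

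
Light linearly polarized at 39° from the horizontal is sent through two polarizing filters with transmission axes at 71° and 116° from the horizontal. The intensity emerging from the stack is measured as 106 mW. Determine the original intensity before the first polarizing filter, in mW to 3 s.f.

By Malus's law, I₁ = I₀ cos²(71° − 39°) = I₀ cos²(32°) = 0.7192 I₀.
I₂ = I₁ cos²(116° − 71°) = 0.7192 I₀ · cos²(45°) = 0.3596 I₀.
So 106 mW = 0.3596 I₀, giving I₀ = 106/0.3596 = 294.8 mW.

I₀ ≈ 295 mW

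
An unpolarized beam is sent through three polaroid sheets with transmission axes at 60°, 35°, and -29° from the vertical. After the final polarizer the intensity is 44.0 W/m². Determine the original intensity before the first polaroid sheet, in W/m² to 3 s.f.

I₀ ≈ 558 W/m²

Unpolarized light through the first polarizer → I₁ = ½ I₀, now polarized at 60°.
I₂ = I₁ cos²(35° − 60°) = 0.5 I₀ · cos²(25°) = 0.4107 I₀.
I₃ = I₂ cos²(-29° − 35°) = 0.4107 I₀ · cos²(64°) = 0.07892 I₀.
So 44.0 W/m² = 0.07892 I₀, giving I₀ = 44.0/0.07892 = 557.5 W/m².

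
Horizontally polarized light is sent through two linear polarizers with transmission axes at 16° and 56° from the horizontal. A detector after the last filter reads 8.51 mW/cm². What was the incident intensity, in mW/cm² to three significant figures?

I₀ ≈ 15.7 mW/cm²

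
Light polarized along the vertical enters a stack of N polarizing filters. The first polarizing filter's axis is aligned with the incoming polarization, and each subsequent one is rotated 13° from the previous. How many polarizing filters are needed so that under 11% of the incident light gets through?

N = 44

First polarizer is aligned with the polarization: full transmission.
Each further stage multiplies by cos²(13°) = 0.9494.
After N polarizers: T = 0.9494^(N−1). Require T < 0.11 ⇒ N−1 > ln(0.11)/ln(0.9494) = 42.51, so N−1 ≥ 43 and N = 44.
Check: N=44 gives T = 0.1072 < 0.11; N=43 gives T = 0.1129.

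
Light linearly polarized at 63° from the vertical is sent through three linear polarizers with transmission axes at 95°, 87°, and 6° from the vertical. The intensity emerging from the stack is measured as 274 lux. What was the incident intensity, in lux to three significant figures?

I₀ ≈ 1.59e4 lux

By Malus's law, I₁ = I₀ cos²(95° − 63°) = I₀ cos²(32°) = 0.7192 I₀.
I₂ = I₁ cos²(87° − 95°) = 0.7192 I₀ · cos²(8°) = 0.7053 I₀.
I₃ = I₂ cos²(6° − 87°) = 0.7053 I₀ · cos²(81°) = 0.01726 I₀.
So 274 lux = 0.01726 I₀, giving I₀ = 274/0.01726 = 1.588e+04 lux.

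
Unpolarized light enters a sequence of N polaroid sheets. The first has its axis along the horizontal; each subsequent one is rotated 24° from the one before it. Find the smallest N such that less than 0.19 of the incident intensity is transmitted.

N = 7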